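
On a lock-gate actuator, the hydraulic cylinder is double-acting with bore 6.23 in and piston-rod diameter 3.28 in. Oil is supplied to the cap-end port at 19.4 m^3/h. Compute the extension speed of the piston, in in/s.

v ≈ 10.8 in/s

Cap-side area A_cap = π/4 × (6.23 in)² = 30.48 in^2
v = Q / A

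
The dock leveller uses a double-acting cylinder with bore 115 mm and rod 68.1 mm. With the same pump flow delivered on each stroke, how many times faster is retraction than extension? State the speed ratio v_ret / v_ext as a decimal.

v_ret/v_ext ≈ 1.54

Cap-side area A_cap = π/4 × (115 mm)² = 10390 mm^2
Rod-side annular area A_ann = π/4 × (115² − 68.1²) = 6745 mm^2
For equal Q, v ∝ 1/A, so v_ret/v_ext = A_cap/A_ann.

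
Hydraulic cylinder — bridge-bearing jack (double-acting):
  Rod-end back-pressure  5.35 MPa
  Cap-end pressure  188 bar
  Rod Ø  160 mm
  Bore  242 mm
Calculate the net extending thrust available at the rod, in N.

F ≈ 7.26e5 N

Cap-side area A_cap = π/4 × (242 mm)² = 46000 mm^2
Rod-side annular area A_ann = π/4 × (242² − 160²) = 25890 mm^2
Net thrust = P_cap·A_cap − P_rod·A_ann = 8.647e5 N − 1.385e5 N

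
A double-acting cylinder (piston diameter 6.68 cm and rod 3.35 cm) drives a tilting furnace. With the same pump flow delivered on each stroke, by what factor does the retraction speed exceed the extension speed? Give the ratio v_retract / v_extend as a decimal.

v_ret/v_ext ≈ 1.34

Cap-side area A_cap = π/4 × (6.68 cm)² = 35.05 cm^2
Rod-side annular area A_ann = π/4 × (6.68² − 3.35²) = 26.23 cm^2
For equal Q, v ∝ 1/A, so v_ret/v_ext = A_cap/A_ann.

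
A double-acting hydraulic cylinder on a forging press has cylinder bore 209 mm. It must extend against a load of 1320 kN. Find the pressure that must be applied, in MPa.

Cap-side area A_cap = π/4 × (209 mm)² = 34310 mm^2
P = F / A = 1320 kN / A

P ≈ 38.5 MPa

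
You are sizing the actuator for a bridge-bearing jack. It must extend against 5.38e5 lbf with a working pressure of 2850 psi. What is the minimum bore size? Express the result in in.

D ≈ 15.5 in

Extension force acts on the full piston face: F = P × (π/4)D².
D = √(4F / (πP)) = √(4 × 5.38e5 lbf / (π × 2850 psi))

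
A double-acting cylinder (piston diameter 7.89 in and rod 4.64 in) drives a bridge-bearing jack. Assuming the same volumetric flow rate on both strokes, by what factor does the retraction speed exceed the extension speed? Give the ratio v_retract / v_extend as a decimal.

v_ret/v_ext ≈ 1.53

Cap-side area A_cap = π/4 × (7.89 in)² = 48.89 in^2
Rod-side annular area A_ann = π/4 × (7.89² − 4.64²) = 31.98 in^2
For equal Q, v ∝ 1/A, so v_ret/v_ext = A_cap/A_ann.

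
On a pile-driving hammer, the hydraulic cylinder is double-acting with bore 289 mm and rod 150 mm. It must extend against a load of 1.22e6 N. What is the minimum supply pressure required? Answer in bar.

Cap-side area A_cap = π/4 × (289 mm)² = 65600 mm^2
P = F / A = 1.22e6 N / A

P ≈ 186 bar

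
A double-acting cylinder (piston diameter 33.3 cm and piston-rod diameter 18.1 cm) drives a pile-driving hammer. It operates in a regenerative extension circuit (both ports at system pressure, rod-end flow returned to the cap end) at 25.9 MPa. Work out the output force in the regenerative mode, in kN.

With equal pressure on both faces, forces on the annular region cancel; the net push is pressure × rod cross-section.
Rod cross-section A_rod = π/4 × (18.1 cm)² = 257.3 cm^2
F = P × A_rod

F ≈ 666 kN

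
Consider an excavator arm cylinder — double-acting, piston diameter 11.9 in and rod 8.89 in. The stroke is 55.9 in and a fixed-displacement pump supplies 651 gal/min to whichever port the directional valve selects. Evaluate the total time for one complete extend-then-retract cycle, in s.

t ≈ 3.58 s

Cap-side area A_cap = π/4 × (11.9 in)² = 111.2 in^2
Rod-side annular area A_ann = π/4 × (11.9² − 8.89²) = 49.15 in^2
t_ext = A_cap·L/Q = 2.481 s
t_ret = A_ann·L/Q = 1.096 s
t_cycle = t_ext + t_ret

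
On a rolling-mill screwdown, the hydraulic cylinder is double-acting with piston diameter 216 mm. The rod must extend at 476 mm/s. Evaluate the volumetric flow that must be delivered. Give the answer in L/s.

Q ≈ 17.4 L/s

Cap-side area A_cap = π/4 × (216 mm)² = 36640 mm^2
Q = A × v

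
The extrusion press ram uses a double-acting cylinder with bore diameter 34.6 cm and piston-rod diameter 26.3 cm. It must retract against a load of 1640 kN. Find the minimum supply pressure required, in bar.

Rod-side annular area A_ann = π/4 × (34.6² − 26.3²) = 397.0 cm^2
Retraction: pressure acts on the annular area.
P = F / A = 1640 kN / A

P ≈ 413 bar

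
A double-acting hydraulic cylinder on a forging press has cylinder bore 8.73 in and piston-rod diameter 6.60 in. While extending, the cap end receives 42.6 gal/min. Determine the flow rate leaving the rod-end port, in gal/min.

Cap-side area A_cap = π/4 × (8.73 in)² = 59.86 in^2
Rod-side annular area A_ann = π/4 × (8.73² − 6.60²) = 25.65 in^2
Piston speed v = Q_in/A_cap; rod-end outflow Q_out = v × A_ann = Q_in × A_ann/A_cap.

Q_out ≈ 18.3 gal/min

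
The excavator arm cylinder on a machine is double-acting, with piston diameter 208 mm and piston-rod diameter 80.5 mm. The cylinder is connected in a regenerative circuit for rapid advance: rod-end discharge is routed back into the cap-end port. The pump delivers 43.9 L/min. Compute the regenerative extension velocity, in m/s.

In regeneration the rod-end outflow joins the pump flow into the cap end, so the net volume the pump must supply per unit advance equals the rod cross-section area.
Rod cross-section A_rod = π/4 × (80.5 mm)² = 5090 mm^2
v = Q_pump / A_rod

v ≈ 0.144 m/s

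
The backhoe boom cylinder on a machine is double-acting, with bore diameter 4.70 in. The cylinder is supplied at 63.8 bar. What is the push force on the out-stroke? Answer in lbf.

Cap-side area A_cap = π/4 × (4.70 in)² = 17.35 in^2
F = P × A_cap = 63.8 bar × A_cap

F ≈ 16100 lbf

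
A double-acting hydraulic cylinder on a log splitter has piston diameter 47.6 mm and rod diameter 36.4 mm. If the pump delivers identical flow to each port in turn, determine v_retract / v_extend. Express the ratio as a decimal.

Cap-side area A_cap = π/4 × (47.6 mm)² = 1780 mm^2
Rod-side annular area A_ann = π/4 × (47.6² − 36.4²) = 738.9 mm^2
For equal Q, v ∝ 1/A, so v_ret/v_ext = A_cap/A_ann.

v_ret/v_ext ≈ 2.41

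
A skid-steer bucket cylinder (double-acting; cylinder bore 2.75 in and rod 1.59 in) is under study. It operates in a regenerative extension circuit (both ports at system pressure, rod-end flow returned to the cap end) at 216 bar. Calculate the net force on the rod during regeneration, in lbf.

F ≈ 6220 lbf

With equal pressure on both faces, forces on the annular region cancel; the net push is pressure × rod cross-section.
Rod cross-section A_rod = π/4 × (1.59 in)² = 1.986 in^2
F = P × A_rod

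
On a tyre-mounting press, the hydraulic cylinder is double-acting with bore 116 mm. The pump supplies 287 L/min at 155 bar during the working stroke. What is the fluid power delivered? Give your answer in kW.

Hydraulic power = P × Q

W ≈ 74.1 kW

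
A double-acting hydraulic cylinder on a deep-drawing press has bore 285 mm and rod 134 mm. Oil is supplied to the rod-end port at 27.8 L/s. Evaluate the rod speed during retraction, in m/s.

v ≈ 0.559 m/s

Rod-side annular area A_ann = π/4 × (285² − 134²) = 49690 mm^2
Flow into the rod-end port fills the annular volume.
v = Q / A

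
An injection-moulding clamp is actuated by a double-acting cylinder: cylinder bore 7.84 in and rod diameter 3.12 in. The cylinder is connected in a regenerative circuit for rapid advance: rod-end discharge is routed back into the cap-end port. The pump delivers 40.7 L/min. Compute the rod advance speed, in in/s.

v ≈ 5.41 in/s

In regeneration the rod-end outflow joins the pump flow into the cap end, so the net volume the pump must supply per unit advance equals the rod cross-section area.
Rod cross-section A_rod = π/4 × (3.12 in)² = 7.645 in^2
v = Q_pump / A_rod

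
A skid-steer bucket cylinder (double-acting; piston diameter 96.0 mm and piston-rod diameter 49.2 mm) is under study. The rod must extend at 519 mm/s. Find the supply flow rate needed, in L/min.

Cap-side area A_cap = π/4 × (96.0 mm)² = 7238 mm^2
Q = A × v

Q ≈ 225 L/min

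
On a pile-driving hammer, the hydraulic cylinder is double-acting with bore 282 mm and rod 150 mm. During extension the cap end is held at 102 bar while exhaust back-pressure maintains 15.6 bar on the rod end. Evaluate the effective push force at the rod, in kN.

F ≈ 567 kN

Cap-side area A_cap = π/4 × (282 mm)² = 62460 mm^2
Rod-side annular area A_ann = π/4 × (282² − 150²) = 44790 mm^2
Net thrust = P_cap·A_cap − P_rod·A_ann = 637.1 kN − 69.87 kN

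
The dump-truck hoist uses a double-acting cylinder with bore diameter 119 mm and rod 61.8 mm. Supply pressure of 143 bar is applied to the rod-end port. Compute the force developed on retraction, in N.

F ≈ 1.16e5 N

Rod-side annular area A_ann = π/4 × (119² − 61.8²) = 8122 mm^2
On retraction the pressure acts on the annular area (bore minus rod).
F = P × A_ann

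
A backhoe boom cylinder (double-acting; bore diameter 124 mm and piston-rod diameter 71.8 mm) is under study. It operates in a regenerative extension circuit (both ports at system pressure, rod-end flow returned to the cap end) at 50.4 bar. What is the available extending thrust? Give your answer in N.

F ≈ 20400 N

With equal pressure on both faces, forces on the annular region cancel; the net push is pressure × rod cross-section.
Rod cross-section A_rod = π/4 × (71.8 mm)² = 4049 mm^2
F = P × A_rod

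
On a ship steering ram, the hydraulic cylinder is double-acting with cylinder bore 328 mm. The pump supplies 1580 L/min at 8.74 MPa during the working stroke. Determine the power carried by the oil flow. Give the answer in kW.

Hydraulic power = P × Q

W ≈ 230 kW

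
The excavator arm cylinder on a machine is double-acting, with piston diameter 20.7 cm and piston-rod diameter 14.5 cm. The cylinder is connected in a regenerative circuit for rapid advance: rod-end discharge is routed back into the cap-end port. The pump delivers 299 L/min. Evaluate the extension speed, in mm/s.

v ≈ 302 mm/s

In regeneration the rod-end outflow joins the pump flow into the cap end, so the net volume the pump must supply per unit advance equals the rod cross-section area.
Rod cross-section A_rod = π/4 × (14.5 cm)² = 165.1 cm^2
v = Q_pump / A_rod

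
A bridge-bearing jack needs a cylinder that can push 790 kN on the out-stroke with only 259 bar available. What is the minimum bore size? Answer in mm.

D ≈ 197 mm

Extension force acts on the full piston face: F = P × (π/4)D².
D = √(4F / (πP)) = √(4 × 790 kN / (π × 259 bar))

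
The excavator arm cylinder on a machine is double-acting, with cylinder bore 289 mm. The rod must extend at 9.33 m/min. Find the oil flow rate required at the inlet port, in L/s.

Q ≈ 10.2 L/s

Cap-side area A_cap = π/4 × (289 mm)² = 65600 mm^2
Q = A × v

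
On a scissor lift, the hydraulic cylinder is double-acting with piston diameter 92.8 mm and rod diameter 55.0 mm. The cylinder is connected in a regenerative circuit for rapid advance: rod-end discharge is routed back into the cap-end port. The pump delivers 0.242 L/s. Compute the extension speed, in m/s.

v ≈ 0.102 m/s

In regeneration the rod-end outflow joins the pump flow into the cap end, so the net volume the pump must supply per unit advance equals the rod cross-section area.
Rod cross-section A_rod = π/4 × (55.0 mm)² = 2376 mm^2
v = Q_pump / A_rod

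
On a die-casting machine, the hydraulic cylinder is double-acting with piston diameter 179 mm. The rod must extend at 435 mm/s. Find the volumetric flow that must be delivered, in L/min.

Cap-side area A_cap = π/4 × (179 mm)² = 25160 mm^2
Q = A × v

Q ≈ 657 L/min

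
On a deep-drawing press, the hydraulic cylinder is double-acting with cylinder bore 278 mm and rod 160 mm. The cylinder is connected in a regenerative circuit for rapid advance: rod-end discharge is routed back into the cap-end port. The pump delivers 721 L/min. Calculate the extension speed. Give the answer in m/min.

v ≈ 35.9 m/min

In regeneration the rod-end outflow joins the pump flow into the cap end, so the net volume the pump must supply per unit advance equals the rod cross-section area.
Rod cross-section A_rod = π/4 × (160 mm)² = 20110 mm^2
v = Q_pump / A_rod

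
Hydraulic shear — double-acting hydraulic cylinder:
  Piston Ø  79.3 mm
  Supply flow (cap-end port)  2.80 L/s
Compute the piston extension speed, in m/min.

Cap-side area A_cap = π/4 × (79.3 mm)² = 4939 mm^2
v = Q / A

v ≈ 34.0 m/min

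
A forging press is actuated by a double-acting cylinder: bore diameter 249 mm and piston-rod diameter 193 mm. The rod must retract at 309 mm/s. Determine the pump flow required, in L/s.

Rod-side annular area A_ann = π/4 × (249² − 193²) = 19440 mm^2
Q = A × v

Q ≈ 6.01 L/s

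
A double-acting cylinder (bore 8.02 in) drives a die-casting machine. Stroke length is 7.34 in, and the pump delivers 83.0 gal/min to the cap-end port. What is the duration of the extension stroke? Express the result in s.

t ≈ 1.16 s

Cap-side area A_cap = π/4 × (8.02 in)² = 50.52 in^2
Swept volume V = A × L; t = V / Q = A·L / Q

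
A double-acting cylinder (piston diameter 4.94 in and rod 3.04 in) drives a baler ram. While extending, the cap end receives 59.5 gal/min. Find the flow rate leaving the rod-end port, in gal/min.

Q_out ≈ 37.0 gal/min

Cap-side area A_cap = π/4 × (4.94 in)² = 19.17 in^2
Rod-side annular area A_ann = π/4 × (4.94² − 3.04²) = 11.91 in^2
Piston speed v = Q_in/A_cap; rod-end outflow Q_out = v × A_ann = Q_in × A_ann/A_cap.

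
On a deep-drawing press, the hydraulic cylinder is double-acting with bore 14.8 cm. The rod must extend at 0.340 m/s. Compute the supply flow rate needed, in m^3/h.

Q ≈ 21.1 m^3/h

Cap-side area A_cap = π/4 × (14.8 cm)² = 172.0 cm^2
Q = A × v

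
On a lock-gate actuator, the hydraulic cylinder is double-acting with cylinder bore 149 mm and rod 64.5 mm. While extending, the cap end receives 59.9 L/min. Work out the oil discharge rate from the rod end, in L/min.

Q_out ≈ 48.7 L/min

Cap-side area A_cap = π/4 × (149 mm)² = 17440 mm^2
Rod-side annular area A_ann = π/4 × (149² − 64.5²) = 14170 mm^2
Piston speed v = Q_in/A_cap; rod-end outflow Q_out = v × A_ann = Q_in × A_ann/A_cap.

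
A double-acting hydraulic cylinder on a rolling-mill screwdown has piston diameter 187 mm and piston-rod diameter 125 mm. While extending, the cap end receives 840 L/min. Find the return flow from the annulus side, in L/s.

Q_out ≈ 7.74 L/s

Cap-side area A_cap = π/4 × (187 mm)² = 27460 mm^2
Rod-side annular area A_ann = π/4 × (187² − 125²) = 15190 mm^2
Piston speed v = Q_in/A_cap; rod-end outflow Q_out = v × A_ann = Q_in × A_ann/A_cap.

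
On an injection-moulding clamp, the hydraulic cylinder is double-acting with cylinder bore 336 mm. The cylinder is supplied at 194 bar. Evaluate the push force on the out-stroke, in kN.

F ≈ 1720 kN

Cap-side area A_cap = π/4 × (336 mm)² = 88670 mm^2
F = P × A_cap = 194 bar × A_cap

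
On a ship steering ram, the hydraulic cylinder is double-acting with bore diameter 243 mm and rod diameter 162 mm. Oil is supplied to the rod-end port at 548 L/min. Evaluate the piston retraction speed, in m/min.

v ≈ 21.3 m/min

Rod-side annular area A_ann = π/4 × (243² − 162²) = 25760 mm^2
Flow into the rod-end port fills the annular volume.
v = Q / A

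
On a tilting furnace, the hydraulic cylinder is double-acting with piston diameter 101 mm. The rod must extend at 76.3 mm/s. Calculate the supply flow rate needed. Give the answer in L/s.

Q ≈ 0.611 L/s

Cap-side area A_cap = π/4 × (101 mm)² = 8012 mm^2
Q = A × v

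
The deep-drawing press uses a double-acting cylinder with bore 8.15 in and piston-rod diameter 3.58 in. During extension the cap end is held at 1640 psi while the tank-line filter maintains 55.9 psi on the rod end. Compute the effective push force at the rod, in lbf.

F ≈ 83200 lbf

Cap-side area A_cap = π/4 × (8.15 in)² = 52.17 in^2
Rod-side annular area A_ann = π/4 × (8.15² − 3.58²) = 42.10 in^2
Net thrust = P_cap·A_cap − P_rod·A_ann = 85560 lbf − 2354 lbf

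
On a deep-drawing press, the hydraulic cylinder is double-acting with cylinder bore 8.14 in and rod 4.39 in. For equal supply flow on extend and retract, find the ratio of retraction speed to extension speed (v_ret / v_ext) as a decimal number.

Cap-side area A_cap = π/4 × (8.14 in)² = 52.04 in^2
Rod-side annular area A_ann = π/4 × (8.14² − 4.39²) = 36.90 in^2
For equal Q, v ∝ 1/A, so v_ret/v_ext = A_cap/A_ann.

v_ret/v_ext ≈ 1.41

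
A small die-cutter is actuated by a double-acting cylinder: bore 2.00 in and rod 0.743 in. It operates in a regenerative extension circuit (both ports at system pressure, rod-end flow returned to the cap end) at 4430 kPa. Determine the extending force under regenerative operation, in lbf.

With equal pressure on both faces, forces on the annular region cancel; the net push is pressure × rod cross-section.
Rod cross-section A_rod = π/4 × (0.743 in)² = 0.4336 in^2
F = P × A_rod

F ≈ 279 lbf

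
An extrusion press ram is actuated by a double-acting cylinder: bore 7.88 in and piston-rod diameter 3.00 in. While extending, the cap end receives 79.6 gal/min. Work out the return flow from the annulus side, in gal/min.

Cap-side area A_cap = π/4 × (7.88 in)² = 48.77 in^2
Rod-side annular area A_ann = π/4 × (7.88² − 3.00²) = 41.70 in^2
Piston speed v = Q_in/A_cap; rod-end outflow Q_out = v × A_ann = Q_in × A_ann/A_cap.

Q_out ≈ 68.1 gal/min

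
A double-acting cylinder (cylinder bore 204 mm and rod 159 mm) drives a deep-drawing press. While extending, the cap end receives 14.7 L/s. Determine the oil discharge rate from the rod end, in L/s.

Cap-side area A_cap = π/4 × (204 mm)² = 32690 mm^2
Rod-side annular area A_ann = π/4 × (204² − 159²) = 12830 mm^2
Piston speed v = Q_in/A_cap; rod-end outflow Q_out = v × A_ann = Q_in × A_ann/A_cap.

Q_out ≈ 5.77 L/s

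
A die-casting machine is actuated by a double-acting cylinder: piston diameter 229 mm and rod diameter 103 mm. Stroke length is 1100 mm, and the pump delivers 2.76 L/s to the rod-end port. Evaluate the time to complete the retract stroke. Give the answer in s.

t ≈ 13.1 s

Rod-side annular area A_ann = π/4 × (229² − 103²) = 32850 mm^2
Swept volume V = A × L; t = V / Q = A·L / Q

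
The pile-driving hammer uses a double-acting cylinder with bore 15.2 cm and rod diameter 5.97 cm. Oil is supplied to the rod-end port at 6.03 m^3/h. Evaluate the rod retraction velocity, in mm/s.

v ≈ 109 mm/s

Rod-side annular area A_ann = π/4 × (15.2² − 5.97²) = 153.5 cm^2
Flow into the rod-end port fills the annular volume.
v = Q / A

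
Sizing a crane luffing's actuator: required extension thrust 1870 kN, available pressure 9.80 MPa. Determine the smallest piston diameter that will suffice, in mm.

Extension force acts on the full piston face: F = P × (π/4)D².
D = √(4F / (πP)) = √(4 × 1870 kN / (π × 9.80 MPa))

D ≈ 493 mm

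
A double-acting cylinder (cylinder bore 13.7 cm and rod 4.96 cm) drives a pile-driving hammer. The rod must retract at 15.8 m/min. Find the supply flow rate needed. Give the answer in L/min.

Q ≈ 202 L/min

Rod-side annular area A_ann = π/4 × (13.7² − 4.96²) = 128.1 cm^2
Q = A × v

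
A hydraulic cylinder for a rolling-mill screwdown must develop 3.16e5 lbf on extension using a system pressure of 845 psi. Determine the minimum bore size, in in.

Extension force acts on the full piston face: F = P × (π/4)D².
D = √(4F / (πP)) = √(4 × 3.16e5 lbf / (π × 845 psi))

D ≈ 21.8 in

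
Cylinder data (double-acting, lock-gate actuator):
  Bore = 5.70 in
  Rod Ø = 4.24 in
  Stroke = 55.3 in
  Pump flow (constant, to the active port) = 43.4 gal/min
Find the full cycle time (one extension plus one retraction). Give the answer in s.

Cap-side area A_cap = π/4 × (5.70 in)² = 25.52 in^2
Rod-side annular area A_ann = π/4 × (5.70² − 4.24²) = 11.40 in^2
t_ext = A_cap·L/Q = 8.445 s
t_ret = A_ann·L/Q = 3.772 s
t_cycle = t_ext + t_ret

t ≈ 12.2 s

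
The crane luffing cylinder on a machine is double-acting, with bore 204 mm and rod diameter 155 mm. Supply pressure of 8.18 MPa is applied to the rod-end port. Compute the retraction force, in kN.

Rod-side annular area A_ann = π/4 × (204² − 155²) = 13820 mm^2
On retraction the pressure acts on the annular area (bore minus rod).
F = P × A_ann

F ≈ 113 kN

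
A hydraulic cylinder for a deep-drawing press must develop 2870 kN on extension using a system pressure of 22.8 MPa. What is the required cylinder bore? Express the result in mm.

D ≈ 400 mm

Extension force acts on the full piston face: F = P × (π/4)D².
D = √(4F / (πP)) = √(4 × 2870 kN / (π × 22.8 MPa))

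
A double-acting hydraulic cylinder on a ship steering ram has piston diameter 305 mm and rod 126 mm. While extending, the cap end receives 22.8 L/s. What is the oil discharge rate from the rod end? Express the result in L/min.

Cap-side area A_cap = π/4 × (305 mm)² = 73060 mm^2
Rod-side annular area A_ann = π/4 × (305² − 126²) = 60590 mm^2
Piston speed v = Q_in/A_cap; rod-end outflow Q_out = v × A_ann = Q_in × A_ann/A_cap.

Q_out ≈ 1130 L/min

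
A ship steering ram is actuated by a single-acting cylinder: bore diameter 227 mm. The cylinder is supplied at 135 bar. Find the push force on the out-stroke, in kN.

F ≈ 546 kN

Cap-side area A_cap = π/4 × (227 mm)² = 40470 mm^2
F = P × A_cap = 135 bar × A_cap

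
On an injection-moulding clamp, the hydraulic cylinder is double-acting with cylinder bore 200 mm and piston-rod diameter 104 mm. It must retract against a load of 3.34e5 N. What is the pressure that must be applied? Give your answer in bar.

P ≈ 146 bar

Rod-side annular area A_ann = π/4 × (200² − 104²) = 22920 mm^2
Retraction: pressure acts on the annular area.
P = F / A = 3.34e5 N / A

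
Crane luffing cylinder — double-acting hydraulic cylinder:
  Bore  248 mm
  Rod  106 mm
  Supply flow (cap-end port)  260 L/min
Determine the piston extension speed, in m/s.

Cap-side area A_cap = π/4 × (248 mm)² = 48310 mm^2
v = Q / A

v ≈ 0.0897 m/s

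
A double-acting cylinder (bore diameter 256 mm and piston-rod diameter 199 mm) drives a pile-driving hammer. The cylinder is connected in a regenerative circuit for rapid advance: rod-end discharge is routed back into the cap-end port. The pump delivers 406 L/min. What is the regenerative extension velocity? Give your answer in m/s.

v ≈ 0.218 m/s

In regeneration the rod-end outflow joins the pump flow into the cap end, so the net volume the pump must supply per unit advance equals the rod cross-section area.
Rod cross-section A_rod = π/4 × (199 mm)² = 31100 mm^2
v = Q_pump / A_rod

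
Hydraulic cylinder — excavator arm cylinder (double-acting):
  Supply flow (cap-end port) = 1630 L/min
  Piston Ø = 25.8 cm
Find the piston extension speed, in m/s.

Cap-side area A_cap = π/4 × (25.8 cm)² = 522.8 cm^2
v = Q / A

v ≈ 0.520 m/s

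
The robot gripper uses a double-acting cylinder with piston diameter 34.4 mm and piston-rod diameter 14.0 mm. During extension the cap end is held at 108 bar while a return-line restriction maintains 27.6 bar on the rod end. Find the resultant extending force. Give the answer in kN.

Cap-side area A_cap = π/4 × (34.4 mm)² = 929.4 mm^2
Rod-side annular area A_ann = π/4 × (34.4² − 14.0²) = 775.5 mm^2
Net thrust = P_cap·A_cap − P_rod·A_ann = 10.04 kN − 2.140 kN

F ≈ 7.90 kN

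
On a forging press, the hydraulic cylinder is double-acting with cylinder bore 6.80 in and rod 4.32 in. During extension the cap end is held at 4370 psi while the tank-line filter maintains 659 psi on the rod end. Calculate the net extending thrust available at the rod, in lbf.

Cap-side area A_cap = π/4 × (6.80 in)² = 36.32 in^2
Rod-side annular area A_ann = π/4 × (6.80² − 4.32²) = 21.66 in^2
Net thrust = P_cap·A_cap − P_rod·A_ann = 1.587e5 lbf − 14270 lbf

F ≈ 1.44e5 lbf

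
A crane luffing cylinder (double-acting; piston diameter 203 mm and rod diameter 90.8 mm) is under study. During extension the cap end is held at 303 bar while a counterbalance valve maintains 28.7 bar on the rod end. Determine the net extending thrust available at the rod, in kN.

F ≈ 906 kN

Cap-side area A_cap = π/4 × (203 mm)² = 32370 mm^2
Rod-side annular area A_ann = π/4 × (203² − 90.8²) = 25890 mm^2
Net thrust = P_cap·A_cap − P_rod·A_ann = 980.7 kN − 74.30 kN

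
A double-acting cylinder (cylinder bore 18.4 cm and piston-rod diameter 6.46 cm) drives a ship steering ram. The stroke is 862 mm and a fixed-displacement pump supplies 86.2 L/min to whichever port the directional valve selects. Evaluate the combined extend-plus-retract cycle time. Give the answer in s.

t ≈ 29.9 s

Cap-side area A_cap = π/4 × (18.4 cm)² = 265.9 cm^2
Rod-side annular area A_ann = π/4 × (18.4² − 6.46²) = 233.1 cm^2
t_ext = A_cap·L/Q = 15.95 s
t_ret = A_ann·L/Q = 13.99 s
t_cycle = t_ext + t_ret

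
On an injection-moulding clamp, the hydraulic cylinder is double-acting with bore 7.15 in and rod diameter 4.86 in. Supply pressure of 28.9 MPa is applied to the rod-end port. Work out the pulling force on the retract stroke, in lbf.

F ≈ 90500 lbf

Rod-side annular area A_ann = π/4 × (7.15² − 4.86²) = 21.60 in^2
On retraction the pressure acts on the annular area (bore minus rod).
F = P × A_ann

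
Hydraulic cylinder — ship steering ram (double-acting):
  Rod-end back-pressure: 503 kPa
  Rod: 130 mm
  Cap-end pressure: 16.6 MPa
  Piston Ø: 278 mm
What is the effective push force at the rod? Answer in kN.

Cap-side area A_cap = π/4 × (278 mm)² = 60700 mm^2
Rod-side annular area A_ann = π/4 × (278² − 130²) = 47430 mm^2
Net thrust = P_cap·A_cap − P_rod·A_ann = 1008 kN − 23.86 kN

F ≈ 984 kN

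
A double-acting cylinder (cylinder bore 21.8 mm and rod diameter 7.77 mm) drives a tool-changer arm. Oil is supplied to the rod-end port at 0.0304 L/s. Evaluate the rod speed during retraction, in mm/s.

Rod-side annular area A_ann = π/4 × (21.8² − 7.77²) = 325.8 mm^2
Flow into the rod-end port fills the annular volume.
v = Q / A

v ≈ 93.3 mm/s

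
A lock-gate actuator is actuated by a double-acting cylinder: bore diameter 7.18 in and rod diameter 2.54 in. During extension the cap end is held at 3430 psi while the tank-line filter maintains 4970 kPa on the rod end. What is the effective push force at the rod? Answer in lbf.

Cap-side area A_cap = π/4 × (7.18 in)² = 40.49 in^2
Rod-side annular area A_ann = π/4 × (7.18² − 2.54²) = 35.42 in^2
Net thrust = P_cap·A_cap − P_rod·A_ann = 1.389e5 lbf − 25530 lbf

F ≈ 1.13e5 lbf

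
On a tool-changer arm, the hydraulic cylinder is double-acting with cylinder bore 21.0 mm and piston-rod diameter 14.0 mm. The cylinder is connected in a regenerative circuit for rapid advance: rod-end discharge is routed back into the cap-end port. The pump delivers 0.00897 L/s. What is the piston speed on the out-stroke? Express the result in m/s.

In regeneration the rod-end outflow joins the pump flow into the cap end, so the net volume the pump must supply per unit advance equals the rod cross-section area.
Rod cross-section A_rod = π/4 × (14.0 mm)² = 153.9 mm^2
v = Q_pump / A_rod

v ≈ 0.0583 m/s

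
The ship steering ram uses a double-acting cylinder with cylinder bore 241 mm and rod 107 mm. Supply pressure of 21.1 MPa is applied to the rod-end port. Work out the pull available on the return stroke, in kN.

F ≈ 773 kN

Rod-side annular area A_ann = π/4 × (241² − 107²) = 36620 mm^2
On retraction the pressure acts on the annular area (bore minus rod).
F = P × A_ann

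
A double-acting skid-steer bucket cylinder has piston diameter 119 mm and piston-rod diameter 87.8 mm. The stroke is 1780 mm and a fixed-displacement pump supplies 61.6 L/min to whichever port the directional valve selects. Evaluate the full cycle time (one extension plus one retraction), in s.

Cap-side area A_cap = π/4 × (119 mm)² = 11120 mm^2
Rod-side annular area A_ann = π/4 × (119² − 87.8²) = 5068 mm^2
t_ext = A_cap·L/Q = 19.28 s
t_ret = A_ann·L/Q = 8.786 s
t_cycle = t_ext + t_ret

t ≈ 28.1 s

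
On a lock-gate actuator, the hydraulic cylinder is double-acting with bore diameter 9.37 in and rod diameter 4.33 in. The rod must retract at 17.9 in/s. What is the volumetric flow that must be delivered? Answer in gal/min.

Rod-side annular area A_ann = π/4 × (9.37² − 4.33²) = 54.23 in^2
Q = A × v

Q ≈ 252 gal/min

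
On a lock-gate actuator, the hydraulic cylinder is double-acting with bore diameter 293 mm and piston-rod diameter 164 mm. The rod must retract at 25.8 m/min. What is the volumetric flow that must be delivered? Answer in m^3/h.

Rod-side annular area A_ann = π/4 × (293² − 164²) = 46300 mm^2
Q = A × v

Q ≈ 71.7 m^3/h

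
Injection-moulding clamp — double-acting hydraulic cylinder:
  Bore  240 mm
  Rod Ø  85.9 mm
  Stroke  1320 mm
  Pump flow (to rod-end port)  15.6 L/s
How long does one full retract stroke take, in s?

t ≈ 3.34 s

Rod-side annular area A_ann = π/4 × (240² − 85.9²) = 39440 mm^2
Swept volume V = A × L; t = V / Q = A·L / Q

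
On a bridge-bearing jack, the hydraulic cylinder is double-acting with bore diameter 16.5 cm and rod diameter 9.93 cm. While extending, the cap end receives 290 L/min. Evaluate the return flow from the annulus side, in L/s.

Cap-side area A_cap = π/4 × (16.5 cm)² = 213.8 cm^2
Rod-side annular area A_ann = π/4 × (16.5² − 9.93²) = 136.4 cm^2
Piston speed v = Q_in/A_cap; rod-end outflow Q_out = v × A_ann = Q_in × A_ann/A_cap.

Q_out ≈ 3.08 L/s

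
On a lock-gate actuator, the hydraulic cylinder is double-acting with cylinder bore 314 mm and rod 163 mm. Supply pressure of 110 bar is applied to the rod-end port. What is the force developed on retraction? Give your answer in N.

Rod-side annular area A_ann = π/4 × (314² − 163²) = 56570 mm^2
On retraction the pressure acts on the annular area (bore minus rod).
F = P × A_ann

F ≈ 6.22e5 N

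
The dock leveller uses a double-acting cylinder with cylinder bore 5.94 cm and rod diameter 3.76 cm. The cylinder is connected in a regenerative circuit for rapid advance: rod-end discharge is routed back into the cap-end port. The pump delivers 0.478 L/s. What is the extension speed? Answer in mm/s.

In regeneration the rod-end outflow joins the pump flow into the cap end, so the net volume the pump must supply per unit advance equals the rod cross-section area.
Rod cross-section A_rod = π/4 × (3.76 cm)² = 11.10 cm^2
v = Q_pump / A_rod

v ≈ 430 mm/s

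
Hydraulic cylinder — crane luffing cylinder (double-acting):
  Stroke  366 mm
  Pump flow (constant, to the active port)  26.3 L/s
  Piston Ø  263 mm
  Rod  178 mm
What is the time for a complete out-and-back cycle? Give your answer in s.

Cap-side area A_cap = π/4 × (263 mm)² = 54330 mm^2
Rod-side annular area A_ann = π/4 × (263² − 178²) = 29440 mm^2
t_ext = A_cap·L/Q = 0.7560 s
t_ret = A_ann·L/Q = 0.4097 s
t_cycle = t_ext + t_ret

t ≈ 1.17 s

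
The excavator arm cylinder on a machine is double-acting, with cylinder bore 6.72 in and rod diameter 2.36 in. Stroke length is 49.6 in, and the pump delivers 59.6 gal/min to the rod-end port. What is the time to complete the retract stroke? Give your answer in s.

t ≈ 6.72 s

Rod-side annular area A_ann = π/4 × (6.72² − 2.36²) = 31.09 in^2
Swept volume V = A × L; t = V / Q = A·L / Q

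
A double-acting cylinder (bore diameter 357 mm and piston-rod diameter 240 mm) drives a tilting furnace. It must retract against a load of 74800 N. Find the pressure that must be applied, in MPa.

Rod-side annular area A_ann = π/4 × (357² − 240²) = 54860 mm^2
Retraction: pressure acts on the annular area.
P = F / A = 74800 N / A

P ≈ 1.36 MPa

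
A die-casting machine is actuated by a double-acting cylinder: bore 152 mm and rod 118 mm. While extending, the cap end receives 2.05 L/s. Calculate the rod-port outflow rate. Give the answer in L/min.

Cap-side area A_cap = π/4 × (152 mm)² = 18150 mm^2
Rod-side annular area A_ann = π/4 × (152² − 118²) = 7210 mm^2
Piston speed v = Q_in/A_cap; rod-end outflow Q_out = v × A_ann = Q_in × A_ann/A_cap.

Q_out ≈ 48.9 L/min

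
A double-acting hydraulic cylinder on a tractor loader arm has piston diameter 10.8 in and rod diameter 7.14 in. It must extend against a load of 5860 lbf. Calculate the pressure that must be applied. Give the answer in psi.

Cap-side area A_cap = π/4 × (10.8 in)² = 91.61 in^2
P = F / A = 5860 lbf / A

P ≈ 64.0 psi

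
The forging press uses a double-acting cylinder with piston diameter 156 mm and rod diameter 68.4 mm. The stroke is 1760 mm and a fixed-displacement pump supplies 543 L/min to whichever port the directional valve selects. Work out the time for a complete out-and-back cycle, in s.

Cap-side area A_cap = π/4 × (156 mm)² = 19110 mm^2
Rod-side annular area A_ann = π/4 × (156² − 68.4²) = 15440 mm^2
t_ext = A_cap·L/Q = 3.717 s
t_ret = A_ann·L/Q = 3.002 s
t_cycle = t_ext + t_ret

t ≈ 6.72 s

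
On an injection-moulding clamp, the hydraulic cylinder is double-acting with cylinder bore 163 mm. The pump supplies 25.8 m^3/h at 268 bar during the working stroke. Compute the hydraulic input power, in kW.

Hydraulic power = P × Q

W ≈ 192 kW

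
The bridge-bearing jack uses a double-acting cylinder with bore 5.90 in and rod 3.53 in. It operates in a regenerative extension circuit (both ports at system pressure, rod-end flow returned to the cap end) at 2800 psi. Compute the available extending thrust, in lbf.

F ≈ 27400 lbf

With equal pressure on both faces, forces on the annular region cancel; the net push is pressure × rod cross-section.
Rod cross-section A_rod = π/4 × (3.53 in)² = 9.787 in^2
F = P × A_rod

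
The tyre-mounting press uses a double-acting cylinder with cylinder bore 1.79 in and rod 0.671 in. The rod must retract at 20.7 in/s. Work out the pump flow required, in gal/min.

Q ≈ 11.6 gal/min

Rod-side annular area A_ann = π/4 × (1.79² − 0.671²) = 2.163 in^2
Q = A × v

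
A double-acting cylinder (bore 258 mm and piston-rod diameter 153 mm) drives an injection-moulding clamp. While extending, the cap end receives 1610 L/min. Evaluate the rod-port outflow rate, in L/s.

Q_out ≈ 17.4 L/s

Cap-side area A_cap = π/4 × (258 mm)² = 52280 mm^2
Rod-side annular area A_ann = π/4 × (258² − 153²) = 33890 mm^2
Piston speed v = Q_in/A_cap; rod-end outflow Q_out = v × A_ann = Q_in × A_ann/A_cap.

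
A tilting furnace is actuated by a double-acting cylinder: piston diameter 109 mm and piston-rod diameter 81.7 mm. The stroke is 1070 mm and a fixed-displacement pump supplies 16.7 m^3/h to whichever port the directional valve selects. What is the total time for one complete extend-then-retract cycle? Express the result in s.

Cap-side area A_cap = π/4 × (109 mm)² = 9331 mm^2
Rod-side annular area A_ann = π/4 × (109² − 81.7²) = 4089 mm^2
t_ext = A_cap·L/Q = 2.152 s
t_ret = A_ann·L/Q = 0.9431 s
t_cycle = t_ext + t_ret

t ≈ 3.10 s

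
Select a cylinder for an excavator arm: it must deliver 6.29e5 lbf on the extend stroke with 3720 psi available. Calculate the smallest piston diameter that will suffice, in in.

Extension force acts on the full piston face: F = P × (π/4)D².
D = √(4F / (πP)) = √(4 × 6.29e5 lbf / (π × 3720 psi))

D ≈ 14.7 in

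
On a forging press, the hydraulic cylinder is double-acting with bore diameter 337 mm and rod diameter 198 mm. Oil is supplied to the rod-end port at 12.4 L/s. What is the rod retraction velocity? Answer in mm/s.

v ≈ 212 mm/s

Rod-side annular area A_ann = π/4 × (337² − 198²) = 58410 mm^2
Flow into the rod-end port fills the annular volume.
v = Q / A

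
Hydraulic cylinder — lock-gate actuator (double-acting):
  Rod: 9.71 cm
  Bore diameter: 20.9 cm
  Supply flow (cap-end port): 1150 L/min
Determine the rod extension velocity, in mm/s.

v ≈ 559 mm/s

Cap-side area A_cap = π/4 × (20.9 cm)² = 343.1 cm^2
v = Q / A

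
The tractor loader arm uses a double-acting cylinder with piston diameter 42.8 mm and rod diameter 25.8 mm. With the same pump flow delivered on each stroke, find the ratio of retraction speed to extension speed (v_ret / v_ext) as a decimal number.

Cap-side area A_cap = π/4 × (42.8 mm)² = 1439 mm^2
Rod-side annular area A_ann = π/4 × (42.8² − 25.8²) = 915.9 mm^2
For equal Q, v ∝ 1/A, so v_ret/v_ext = A_cap/A_ann.

v_ret/v_ext ≈ 1.57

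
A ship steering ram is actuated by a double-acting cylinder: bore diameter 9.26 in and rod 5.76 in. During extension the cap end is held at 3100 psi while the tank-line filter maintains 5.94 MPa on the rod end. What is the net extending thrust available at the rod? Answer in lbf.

F ≈ 1.73e5 lbf

Cap-side area A_cap = π/4 × (9.26 in)² = 67.35 in^2
Rod-side annular area A_ann = π/4 × (9.26² − 5.76²) = 41.29 in^2
Net thrust = P_cap·A_cap − P_rod·A_ann = 2.088e5 lbf − 35570 lbf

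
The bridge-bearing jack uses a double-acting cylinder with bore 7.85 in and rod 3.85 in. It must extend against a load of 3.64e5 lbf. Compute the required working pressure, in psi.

P ≈ 7520 psi

Cap-side area A_cap = π/4 × (7.85 in)² = 48.40 in^2
P = F / A = 3.64e5 lbf / A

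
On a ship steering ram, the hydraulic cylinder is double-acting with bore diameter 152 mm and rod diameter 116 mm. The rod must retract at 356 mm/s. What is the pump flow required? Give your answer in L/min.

Q ≈ 162 L/min

Rod-side annular area A_ann = π/4 × (152² − 116²) = 7578 mm^2
Q = A × v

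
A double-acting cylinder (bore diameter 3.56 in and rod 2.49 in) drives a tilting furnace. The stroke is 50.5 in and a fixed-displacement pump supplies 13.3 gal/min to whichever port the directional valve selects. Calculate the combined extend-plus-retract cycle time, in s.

t ≈ 14.8 s

Cap-side area A_cap = π/4 × (3.56 in)² = 9.954 in^2
Rod-side annular area A_ann = π/4 × (3.56² − 2.49²) = 5.084 in^2
t_ext = A_cap·L/Q = 9.817 s
t_ret = A_ann·L/Q = 5.014 s
t_cycle = t_ext + t_ret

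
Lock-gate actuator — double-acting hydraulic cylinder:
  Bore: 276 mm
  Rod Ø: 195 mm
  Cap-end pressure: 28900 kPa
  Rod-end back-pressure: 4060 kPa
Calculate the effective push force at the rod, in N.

Cap-side area A_cap = π/4 × (276 mm)² = 59830 mm^2
Rod-side annular area A_ann = π/4 × (276² − 195²) = 29960 mm^2
Net thrust = P_cap·A_cap − P_rod·A_ann = 1.729e6 N − 1.217e5 N

F ≈ 1.61e6 N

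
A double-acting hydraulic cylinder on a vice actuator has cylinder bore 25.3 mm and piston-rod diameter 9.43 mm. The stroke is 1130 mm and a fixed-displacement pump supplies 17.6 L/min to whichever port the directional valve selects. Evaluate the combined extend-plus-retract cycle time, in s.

Cap-side area A_cap = π/4 × (25.3 mm)² = 502.7 mm^2
Rod-side annular area A_ann = π/4 × (25.3² − 9.43²) = 432.9 mm^2
t_ext = A_cap·L/Q = 1.937 s
t_ret = A_ann·L/Q = 1.668 s
t_cycle = t_ext + t_ret

t ≈ 3.60 s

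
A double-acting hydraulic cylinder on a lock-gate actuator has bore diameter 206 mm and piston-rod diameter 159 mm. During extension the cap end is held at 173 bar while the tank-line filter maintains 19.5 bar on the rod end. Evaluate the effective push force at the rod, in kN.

F ≈ 550 kN

Cap-side area A_cap = π/4 × (206 mm)² = 33330 mm^2
Rod-side annular area A_ann = π/4 × (206² − 159²) = 13470 mm^2
Net thrust = P_cap·A_cap − P_rod·A_ann = 576.6 kN − 26.27 kN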